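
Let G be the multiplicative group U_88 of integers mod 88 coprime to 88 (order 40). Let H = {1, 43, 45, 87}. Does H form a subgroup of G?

Yes

|H| = 4 divides |G| = 40, consistent with Lagrange.
H contains the identity, every element's inverse is in H, and H is closed under ·: it is a subgroup.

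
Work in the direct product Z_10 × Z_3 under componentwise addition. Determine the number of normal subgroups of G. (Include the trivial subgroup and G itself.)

G is abelian, so every subgroup is normal.
G has 8 subgroups in total, hence 8 normal subgroups.

8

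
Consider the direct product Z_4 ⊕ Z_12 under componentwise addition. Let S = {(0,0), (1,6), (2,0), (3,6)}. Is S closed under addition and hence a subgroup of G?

Yes

|S| = 4 divides |G| = 48, consistent with Lagrange.
S contains the identity, every element's inverse is in S, and S is closed under +: it is a subgroup.
In fact S = ⟨(1,6)⟩.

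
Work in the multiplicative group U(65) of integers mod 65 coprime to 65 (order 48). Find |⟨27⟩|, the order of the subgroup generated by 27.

4

Compute successive powers of 27 mod 65: 27, 14, 53, 1; 27^4 ≡ 1 (mod 65).
So |⟨27⟩| = 4.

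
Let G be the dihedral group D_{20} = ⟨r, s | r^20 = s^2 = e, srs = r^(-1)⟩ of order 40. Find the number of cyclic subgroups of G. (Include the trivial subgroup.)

26

Group the elements of G by the cyclic subgroup they generate; each cyclic subgroup of order d accounts for φ(d) elements.
Cyclic subgroups by order — order 1: 1; order 2: 21; order 4: 1; order 5: 1; order 10: 1; order 20: 1.
Total: 26.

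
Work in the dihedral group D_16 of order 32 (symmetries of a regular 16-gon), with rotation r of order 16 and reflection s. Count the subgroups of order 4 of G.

9

|G| = 32 and 4 | 32, so subgroups of order 4 are possible by Lagrange.
The subgroups of order 4 are: {e, r^8, r^2s, r^10s}; {e, r^8, r^3s, r^11s}; {e, r^4, r^8, r^12}; {e, r^8, r^4s, r^12s}; … (9 in all).
So G has 9 subgroups of order 4.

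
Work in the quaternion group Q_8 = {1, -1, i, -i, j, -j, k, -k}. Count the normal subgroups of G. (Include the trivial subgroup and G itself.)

6

G has 6 subgroups. Checking conjugation-invariance by order — order 1: 1/1 normal; order 2: 1/1 normal; order 4: 3/3 normal; order 8: 1/1 normal.
Total normal subgroups: 6.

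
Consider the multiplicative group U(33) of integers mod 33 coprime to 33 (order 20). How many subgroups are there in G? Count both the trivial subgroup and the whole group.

10

|G| = 20, so by Lagrange every subgroup order divides 20. Divisors: 1, 2, 4, 5, 10, 20.
Subgroups by order — order 1: 1; order 2: 3; order 4: 1; order 5: 1; order 10: 3; order 20: 1.
Total: 1 + 3 + 1 + 1 + 3 + 1 = 10.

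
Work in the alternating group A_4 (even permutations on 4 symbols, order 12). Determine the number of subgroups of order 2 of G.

3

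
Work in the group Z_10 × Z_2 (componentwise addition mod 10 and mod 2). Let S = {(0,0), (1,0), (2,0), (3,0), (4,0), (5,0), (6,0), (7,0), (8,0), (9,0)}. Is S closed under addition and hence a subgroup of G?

Yes

|S| = 10 divides |G| = 20, consistent with Lagrange.
S contains the identity, every element's inverse is in S, and S is closed under +: it is a subgroup.
In fact S = ⟨(9,0)⟩.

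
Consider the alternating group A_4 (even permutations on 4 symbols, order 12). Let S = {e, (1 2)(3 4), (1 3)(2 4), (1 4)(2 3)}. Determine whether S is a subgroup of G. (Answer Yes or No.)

Yes

|S| = 4 divides |G| = 12, consistent with Lagrange.
S contains the identity, every element's inverse is in S, and S is closed under ∘: it is a subgroup.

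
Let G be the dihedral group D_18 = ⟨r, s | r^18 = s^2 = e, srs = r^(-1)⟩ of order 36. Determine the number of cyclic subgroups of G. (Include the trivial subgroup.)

Each element a generates a cyclic subgroup ⟨a⟩; distinct elements may generate the same one (a cyclic group of order d has φ(d) generators).
Cyclic subgroups by order — order 1: 1; order 2: 19; order 3: 1; order 6: 1; order 9: 1; order 18: 1.
Total: 24.

24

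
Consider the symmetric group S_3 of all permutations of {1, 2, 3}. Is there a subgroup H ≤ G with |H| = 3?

3 | 6. A subgroup of order 3 is {e, (1 2 3), (1 3 2)}.

Yes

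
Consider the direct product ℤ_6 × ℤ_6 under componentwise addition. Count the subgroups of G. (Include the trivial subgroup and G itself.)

|G| = 36, so by Lagrange every subgroup order divides 36. Divisors: 1, 2, 3, 4, 6, 9, 12, 18, 36.
Subgroups by order — order 1: 1; order 2: 3; order 3: 4; order 4: 1; order 6: 12; order 9: 1; order 12: 4; order 18: 3; order 36: 1.
Total: 1 + 3 + 4 + 1 + 12 + 1 + 4 + 3 + 1 = 30.

30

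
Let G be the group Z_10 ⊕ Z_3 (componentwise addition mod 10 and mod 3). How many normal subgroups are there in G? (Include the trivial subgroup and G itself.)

8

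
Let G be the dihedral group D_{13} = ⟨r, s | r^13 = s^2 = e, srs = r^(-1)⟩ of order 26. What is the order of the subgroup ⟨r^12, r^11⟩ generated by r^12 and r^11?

13

|⟨r^12⟩| = 13 and |⟨r^11⟩| = 13, so |H| is a multiple of lcm(13, 13) = 13 and divides |G| = 26.
Closing under the operation: H = {e, r, r^2, r^3, r^4, r^5, r^6, r^7, r^8, r^9, r^10, r^11, r^12}, so |H| = 13.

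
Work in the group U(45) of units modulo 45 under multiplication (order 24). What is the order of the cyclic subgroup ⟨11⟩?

6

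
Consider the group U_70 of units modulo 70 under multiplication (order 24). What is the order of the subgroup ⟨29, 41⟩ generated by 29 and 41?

|⟨29⟩| = 2 and |⟨41⟩| = 2, so |H| is a multiple of lcm(2, 2) = 2 and divides |G| = 24.
Closing under the operation: H = {1, 29, 41, 69}, so |H| = 4.

4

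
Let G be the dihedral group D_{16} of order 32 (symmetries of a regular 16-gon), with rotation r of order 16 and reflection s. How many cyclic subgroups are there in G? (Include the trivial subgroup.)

21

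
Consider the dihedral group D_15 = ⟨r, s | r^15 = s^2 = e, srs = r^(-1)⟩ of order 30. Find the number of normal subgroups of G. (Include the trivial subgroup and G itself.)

G has 28 subgroups. Checking conjugation-invariance by order — order 1: 1/1 normal; order 2: 0/15 normal; order 3: 1/1 normal; order 5: 1/1 normal; order 6: 0/5 normal; order 10: 0/3 normal; order 15: 1/1 normal; order 30: 1/1 normal.
Total normal subgroups: 5.

5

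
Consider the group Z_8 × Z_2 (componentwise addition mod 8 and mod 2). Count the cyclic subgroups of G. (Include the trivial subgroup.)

Each element a generates a cyclic subgroup ⟨a⟩; distinct elements may generate the same one (a cyclic group of order d has φ(d) generators).
Cyclic subgroups by order — order 1: 1; order 2: 3; order 4: 2; order 8: 2.
Total: 8.

8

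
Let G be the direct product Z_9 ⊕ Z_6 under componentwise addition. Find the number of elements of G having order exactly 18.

18

An element (a,b) has order lcm(ord(a), ord(b)); count pairs with lcm equal to 18.
Enumerating gives 18 such elements.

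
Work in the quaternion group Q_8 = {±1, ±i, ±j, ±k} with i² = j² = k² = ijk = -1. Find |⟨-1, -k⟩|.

|⟨-1⟩| = 2 and |⟨-k⟩| = 4, so |H| is a multiple of lcm(2, 4) = 4 and divides |G| = 8.
Closing under the operation: H = {1, -1, k, -k}, so |H| = 4.

4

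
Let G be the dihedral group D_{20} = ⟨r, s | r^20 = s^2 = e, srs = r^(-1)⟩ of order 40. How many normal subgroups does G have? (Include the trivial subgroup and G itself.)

9

G has 48 subgroups. Checking conjugation-invariance by order — order 1: 1/1 normal; order 2: 1/21 normal; order 4: 1/11 normal; order 5: 1/1 normal; order 8: 0/5 normal; order 10: 1/5 normal; order 20: 3/3 normal; order 40: 1/1 normal.
Total normal subgroups: 9.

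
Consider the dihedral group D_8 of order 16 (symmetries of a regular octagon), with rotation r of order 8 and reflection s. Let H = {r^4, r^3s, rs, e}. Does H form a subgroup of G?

Closure fails: r^4 · r^3s = r^7s ∉ H. So H is not a subgroup.

No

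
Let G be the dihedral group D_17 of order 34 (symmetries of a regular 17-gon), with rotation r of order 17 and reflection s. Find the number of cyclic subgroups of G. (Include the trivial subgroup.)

Group the elements of G by the cyclic subgroup they generate; each cyclic subgroup of order d accounts for φ(d) elements.
Cyclic subgroups by order — order 1: 1; order 2: 17; order 17: 1.
Total: 19.

19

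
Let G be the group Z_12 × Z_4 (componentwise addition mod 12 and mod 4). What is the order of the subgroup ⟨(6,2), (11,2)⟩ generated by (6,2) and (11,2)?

24

|⟨(6,2)⟩| = 2 and |⟨(11,2)⟩| = 12, so |H| is a multiple of lcm(2, 12) = 12 and divides |G| = 48.
Closing under the operation: H = {(0,0), (0,2), (1,0), (1,2), (2,0), (2,2), (3,0), (3,2), (4,0), (4,2), (5,0), (5,2), (6,0), (6,2), (7,0), (7,2), (8,0), (8,2), (9,0), (9,2), (10,0), (10,2), (11,0), (11,2)}, so |H| = 24.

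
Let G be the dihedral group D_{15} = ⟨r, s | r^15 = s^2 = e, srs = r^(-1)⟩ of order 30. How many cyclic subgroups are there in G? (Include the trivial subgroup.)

19

Group the elements of G by the cyclic subgroup they generate; each cyclic subgroup of order d accounts for φ(d) elements.
Cyclic subgroups by order — order 1: 1; order 2: 15; order 3: 1; order 5: 1; order 15: 1.
Total: 19.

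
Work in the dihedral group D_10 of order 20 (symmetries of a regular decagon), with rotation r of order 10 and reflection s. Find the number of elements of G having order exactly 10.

4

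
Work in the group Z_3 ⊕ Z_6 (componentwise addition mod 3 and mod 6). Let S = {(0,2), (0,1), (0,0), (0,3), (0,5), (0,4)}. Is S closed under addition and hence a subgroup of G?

|S| = 6 divides |G| = 18, consistent with Lagrange.
S contains the identity, every element's inverse is in S, and S is closed under +: it is a subgroup.
In fact S = ⟨(0,1)⟩.

Yes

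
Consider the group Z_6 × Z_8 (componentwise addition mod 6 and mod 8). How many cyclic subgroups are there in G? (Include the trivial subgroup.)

16

Each element a generates a cyclic subgroup ⟨a⟩; distinct elements may generate the same one (a cyclic group of order d has φ(d) generators).
Cyclic subgroups by order — order 1: 1; order 2: 3; order 3: 1; order 4: 2; order 6: 3; order 8: 2; order 12: 2; order 24: 2.
Total: 16.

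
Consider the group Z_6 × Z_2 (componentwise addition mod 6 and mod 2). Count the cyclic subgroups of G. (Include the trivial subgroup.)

8

Group the elements of G by the cyclic subgroup they generate; each cyclic subgroup of order d accounts for φ(d) elements.
Cyclic subgroups by order — order 1: 1; order 2: 3; order 3: 1; order 6: 3.
Total: 8.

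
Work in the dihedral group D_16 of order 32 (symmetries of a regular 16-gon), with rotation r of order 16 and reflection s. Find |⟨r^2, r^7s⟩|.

16

|⟨r^2⟩| = 8 and |⟨r^7s⟩| = 2, so |H| is a multiple of lcm(8, 2) = 8 and divides |G| = 32.
Closing under the operation: H = {e, r^2, r^4, r^6, r^8, r^10, r^12, r^14, rs, r^3s, r^5s, r^7s, r^9s, r^11s, r^13s, r^15s}, so |H| = 16.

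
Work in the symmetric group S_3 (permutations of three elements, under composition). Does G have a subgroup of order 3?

3 | 6. A subgroup of order 3 is {e, (1 2 3), (1 3 2)}.

Yes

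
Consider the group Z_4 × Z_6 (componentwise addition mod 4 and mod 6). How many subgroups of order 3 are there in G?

1

|G| = 24 and 3 | 24, so subgroups of order 3 are possible by Lagrange.
The subgroups of order 3 are: {(0,0), (0,2), (0,4)}.
So G has 1 subgroup of order 3.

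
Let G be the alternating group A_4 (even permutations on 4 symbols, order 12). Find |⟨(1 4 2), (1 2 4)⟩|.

3

|⟨(1 4 2)⟩| = 3 and |⟨(1 2 4)⟩| = 3, so |H| is a multiple of lcm(3, 3) = 3 and divides |G| = 12.
Closing under the operation: H = {e, (1 2 4), (1 4 2)}, so |H| = 3.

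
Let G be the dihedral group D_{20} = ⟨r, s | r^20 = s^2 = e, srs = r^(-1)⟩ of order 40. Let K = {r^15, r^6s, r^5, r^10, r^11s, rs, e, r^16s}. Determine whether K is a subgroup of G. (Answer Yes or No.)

|K| = 8 divides |G| = 40, consistent with Lagrange.
K contains the identity, every element's inverse is in K, and K is closed under ·: it is a subgroup.

Yes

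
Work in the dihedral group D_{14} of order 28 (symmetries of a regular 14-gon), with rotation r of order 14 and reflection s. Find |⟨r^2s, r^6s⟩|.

|⟨r^2s⟩| = 2 and |⟨r^6s⟩| = 2, so |H| is a multiple of lcm(2, 2) = 2 and divides |G| = 28.
Closing under the operation: H = {e, r^2, r^4, r^6, r^8, r^10, r^12, s, r^2s, r^4s, r^6s, r^8s, r^10s, r^12s}, so |H| = 14.

14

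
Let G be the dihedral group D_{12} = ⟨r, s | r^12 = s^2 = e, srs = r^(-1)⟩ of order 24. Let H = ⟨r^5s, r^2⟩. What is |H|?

|⟨r^5s⟩| = 2 and |⟨r^2⟩| = 6, so |H| is a multiple of lcm(2, 6) = 6 and divides |G| = 24.
Closing under the operation: H = {e, r^2, r^4, r^6, r^8, r^10, rs, r^3s, r^5s, r^7s, r^9s, r^11s}, so |H| = 12.

12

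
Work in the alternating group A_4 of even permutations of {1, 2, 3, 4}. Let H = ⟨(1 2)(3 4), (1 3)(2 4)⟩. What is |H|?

|⟨(1 2)(3 4)⟩| = 2 and |⟨(1 3)(2 4)⟩| = 2, so |H| is a multiple of lcm(2, 2) = 2 and divides |G| = 12.
Closing under the operation: H = {e, (1 2)(3 4), (1 3)(2 4), (1 4)(2 3)}, so |H| = 4.

4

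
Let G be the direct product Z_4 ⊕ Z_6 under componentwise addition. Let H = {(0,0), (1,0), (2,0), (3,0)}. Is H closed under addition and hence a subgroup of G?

|H| = 4 divides |G| = 24, consistent with Lagrange.
H contains the identity, every element's inverse is in H, and H is closed under +: it is a subgroup.
In fact H = ⟨(1,0)⟩.

Yes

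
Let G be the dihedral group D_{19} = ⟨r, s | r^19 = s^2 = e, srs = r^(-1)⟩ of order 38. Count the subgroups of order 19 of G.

|G| = 38 and 19 | 38, so subgroups of order 19 are possible by Lagrange.
The subgroups of order 19 are: {e, r, r^2, r^3, r^4, r^5, r^6, r^7, r^8, r^9, r^10, r^11, r^12, r^13, r^14, r^15, r^16, r^17, r^18}.
So G has 1 subgroup of order 19.

1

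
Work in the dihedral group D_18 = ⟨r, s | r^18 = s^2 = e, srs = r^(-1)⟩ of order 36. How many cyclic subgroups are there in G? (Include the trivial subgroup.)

24

Group the elements of G by the cyclic subgroup they generate; each cyclic subgroup of order d accounts for φ(d) elements.
Cyclic subgroups by order — order 1: 1; order 2: 19; order 3: 1; order 6: 1; order 9: 1; order 18: 1.
Total: 24.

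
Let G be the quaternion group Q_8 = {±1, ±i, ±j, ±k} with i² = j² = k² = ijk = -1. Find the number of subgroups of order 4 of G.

3

|G| = 8 and 4 | 8, so subgroups of order 4 are possible by Lagrange.
The subgroups of order 4 are: {1, -1, i, -i}; {1, -1, j, -j}; {1, -1, k, -k}.
So G has 3 subgroups of order 4.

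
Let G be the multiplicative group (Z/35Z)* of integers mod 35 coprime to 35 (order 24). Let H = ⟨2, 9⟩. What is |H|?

12

|⟨2⟩| = 12 and |⟨9⟩| = 6, so |H| is a multiple of lcm(12, 6) = 12 and divides |G| = 24.
Closing under the operation: H = {1, 2, 4, 8, 9, 11, 16, 18, 22, 23, 29, 32}, so |H| = 12.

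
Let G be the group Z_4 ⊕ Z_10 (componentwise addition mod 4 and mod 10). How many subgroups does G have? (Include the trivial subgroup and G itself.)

16

|G| = 40, so by Lagrange every subgroup order divides 40. Divisors: 1, 2, 4, 5, 8, 10, 20, 40.
Subgroups by order — order 1: 1; order 2: 3; order 4: 3; order 5: 1; order 8: 1; order 10: 3; order 20: 3; order 40: 1.
Total: 1 + 3 + 3 + 1 + 1 + 3 + 3 + 1 = 16.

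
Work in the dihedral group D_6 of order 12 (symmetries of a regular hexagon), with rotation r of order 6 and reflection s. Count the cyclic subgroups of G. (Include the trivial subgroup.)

10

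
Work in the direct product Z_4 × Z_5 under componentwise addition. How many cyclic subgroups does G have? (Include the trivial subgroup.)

6

A cyclic subgroup of order d is generated by each of its φ(d) elements of order d, so the cyclic subgroups of order d number (#elements of order d)/φ(d).
Cyclic subgroups by order — order 1: 1; order 2: 1; order 4: 1; order 5: 1; order 10: 1; order 20: 1.
Total: 6.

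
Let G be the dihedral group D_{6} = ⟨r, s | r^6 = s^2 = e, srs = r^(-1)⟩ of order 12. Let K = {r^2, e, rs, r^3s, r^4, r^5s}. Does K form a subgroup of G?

Yes

|K| = 6 divides |G| = 12, consistent with Lagrange.
K contains the identity, every element's inverse is in K, and K is closed under ·: it is a subgroup.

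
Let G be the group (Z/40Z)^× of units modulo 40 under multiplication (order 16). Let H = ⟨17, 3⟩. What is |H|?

8

|⟨17⟩| = 4 and |⟨3⟩| = 4, so |H| is a multiple of lcm(4, 4) = 4 and divides |G| = 16.
Closing under the operation: H = {1, 3, 9, 11, 17, 19, 27, 33}, so |H| = 8.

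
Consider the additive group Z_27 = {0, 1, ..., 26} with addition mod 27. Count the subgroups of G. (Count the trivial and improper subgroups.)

4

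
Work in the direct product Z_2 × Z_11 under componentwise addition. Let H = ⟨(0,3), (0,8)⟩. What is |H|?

11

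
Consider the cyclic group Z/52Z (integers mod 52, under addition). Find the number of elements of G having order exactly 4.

In a cyclic group of order 52, the number of elements of order d (for d | 52) is φ(d).
φ(4) = 2.

2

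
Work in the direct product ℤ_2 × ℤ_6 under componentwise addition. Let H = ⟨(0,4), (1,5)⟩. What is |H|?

6

|⟨(0,4)⟩| = 3 and |⟨(1,5)⟩| = 6, so |H| is a multiple of lcm(3, 6) = 6 and divides |G| = 12.
Closing under the operation: H = {(0,0), (0,2), (0,4), (1,1), (1,3), (1,5)}, so |H| = 6.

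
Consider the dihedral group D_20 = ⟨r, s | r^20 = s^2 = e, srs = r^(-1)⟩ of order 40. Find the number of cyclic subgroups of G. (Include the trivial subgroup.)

Each element a generates a cyclic subgroup ⟨a⟩; distinct elements may generate the same one (a cyclic group of order d has φ(d) generators).
Cyclic subgroups by order — order 1: 1; order 2: 21; order 4: 1; order 5: 1; order 10: 1; order 20: 1.
Total: 26.

26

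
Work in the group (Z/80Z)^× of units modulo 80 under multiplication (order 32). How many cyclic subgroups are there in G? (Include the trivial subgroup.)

20

A cyclic subgroup of order d is generated by each of its φ(d) elements of order d, so the cyclic subgroups of order d number (#elements of order d)/φ(d).
Cyclic subgroups by order — order 1: 1; order 2: 7; order 4: 12.
Total: 20.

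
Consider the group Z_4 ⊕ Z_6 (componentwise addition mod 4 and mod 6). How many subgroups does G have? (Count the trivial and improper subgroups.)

16

|G| = 24, so by Lagrange every subgroup order divides 24. Divisors: 1, 2, 3, 4, 6, 8, 12, 24.
Subgroups by order — order 1: 1; order 2: 3; order 3: 1; order 4: 3; order 6: 3; order 8: 1; order 12: 3; order 24: 1.
Total: 1 + 3 + 1 + 3 + 3 + 1 + 3 + 1 = 16.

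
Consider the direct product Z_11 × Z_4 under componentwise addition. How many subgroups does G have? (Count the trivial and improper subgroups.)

|G| = 44, so by Lagrange every subgroup order divides 44. Divisors: 1, 2, 4, 11, 22, 44.
Subgroups by order — order 1: 1; order 2: 1; order 4: 1; order 11: 1; order 22: 1; order 44: 1.
Total: 1 + 1 + 1 + 1 + 1 + 1 = 6.

6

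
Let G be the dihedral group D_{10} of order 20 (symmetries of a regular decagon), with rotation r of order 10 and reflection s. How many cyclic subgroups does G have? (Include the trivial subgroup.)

14

Group the elements of G by the cyclic subgroup they generate; each cyclic subgroup of order d accounts for φ(d) elements.
Cyclic subgroups by order — order 1: 1; order 2: 11; order 5: 1; order 10: 1.
Total: 14.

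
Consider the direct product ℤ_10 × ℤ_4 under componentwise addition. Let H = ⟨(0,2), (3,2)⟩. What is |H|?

20

|⟨(0,2)⟩| = 2 and |⟨(3,2)⟩| = 10, so |H| is a multiple of lcm(2, 10) = 10 and divides |G| = 40.
Closing under the operation: H = {(0,0), (0,2), (1,0), (1,2), (2,0), (2,2), (3,0), (3,2), (4,0), (4,2), (5,0), (5,2), (6,0), (6,2), (7,0), (7,2), (8,0), (8,2), (9,0), (9,2)}, so |H| = 20.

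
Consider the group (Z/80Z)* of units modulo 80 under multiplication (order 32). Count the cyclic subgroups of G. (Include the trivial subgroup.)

20

A cyclic subgroup of order d is generated by each of its φ(d) elements of order d, so the cyclic subgroups of order d number (#elements of order d)/φ(d).
Cyclic subgroups by order — order 1: 1; order 2: 7; order 4: 12.
Total: 20.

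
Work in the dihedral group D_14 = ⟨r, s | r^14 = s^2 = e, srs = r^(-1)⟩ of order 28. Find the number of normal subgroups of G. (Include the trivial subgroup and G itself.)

G has 28 subgroups. Checking conjugation-invariance by order — order 1: 1/1 normal; order 2: 1/15 normal; order 4: 0/7 normal; order 7: 1/1 normal; order 14: 3/3 normal; order 28: 1/1 normal.
Total normal subgroups: 7.

7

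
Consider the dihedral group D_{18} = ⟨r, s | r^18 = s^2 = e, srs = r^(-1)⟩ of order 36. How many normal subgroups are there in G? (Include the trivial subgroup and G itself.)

9

G has 45 subgroups. Checking conjugation-invariance by order — order 1: 1/1 normal; order 2: 1/19 normal; order 3: 1/1 normal; order 4: 0/9 normal; order 6: 1/7 normal; order 9: 1/1 normal; order 12: 0/3 normal; order 18: 3/3 normal; order 36: 1/1 normal.
Total normal subgroups: 9.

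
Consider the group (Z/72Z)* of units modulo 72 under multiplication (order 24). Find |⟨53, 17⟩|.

4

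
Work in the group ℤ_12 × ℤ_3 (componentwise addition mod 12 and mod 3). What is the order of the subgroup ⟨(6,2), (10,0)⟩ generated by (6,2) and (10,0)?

|⟨(6,2)⟩| = 6 and |⟨(10,0)⟩| = 6, so |H| is a multiple of lcm(6, 6) = 6 and divides |G| = 36.
Closing under the operation: H = {(0,0), (0,1), (0,2), (2,0), (2,1), (2,2), (4,0), (4,1), (4,2), (6,0), (6,1), (6,2), (8,0), (8,1), (8,2), (10,0), (10,1), (10,2)}, so |H| = 18.

18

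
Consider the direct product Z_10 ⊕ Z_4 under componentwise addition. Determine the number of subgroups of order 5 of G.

1

|G| = 40 and 5 | 40, so subgroups of order 5 are possible by Lagrange.
The subgroups of order 5 are: {(0,0), (2,0), (4,0), (6,0), (8,0)}.
So G has 1 subgroup of order 5.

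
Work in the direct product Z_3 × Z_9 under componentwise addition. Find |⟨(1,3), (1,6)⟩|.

|⟨(1,3)⟩| = 3 and |⟨(1,6)⟩| = 3, so |H| is a multiple of lcm(3, 3) = 3 and divides |G| = 27.
Closing under the operation: H = {(0,0), (0,3), (0,6), (1,0), (1,3), (1,6), (2,0), (2,3), (2,6)}, so |H| = 9.

9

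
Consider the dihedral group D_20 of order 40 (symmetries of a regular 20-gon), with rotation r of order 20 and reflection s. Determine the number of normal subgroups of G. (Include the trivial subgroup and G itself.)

G has 48 subgroups. Checking conjugation-invariance by order — order 1: 1/1 normal; order 2: 1/21 normal; order 4: 1/11 normal; order 5: 1/1 normal; order 8: 0/5 normal; order 10: 1/5 normal; order 20: 3/3 normal; order 40: 1/1 normal.
Total normal subgroups: 9.

9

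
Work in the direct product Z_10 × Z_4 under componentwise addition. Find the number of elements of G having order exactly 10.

12

An element (a,b) has order lcm(ord(a), ord(b)); count pairs with lcm equal to 10.
Enumerating gives 12 such elements.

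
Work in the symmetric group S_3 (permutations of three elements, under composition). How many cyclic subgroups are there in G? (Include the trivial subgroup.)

5

A cyclic subgroup of order d is generated by each of its φ(d) elements of order d, so the cyclic subgroups of order d number (#elements of order d)/φ(d).
Cyclic subgroups by order — order 1: 1; order 2: 3; order 3: 1.
Total: 5.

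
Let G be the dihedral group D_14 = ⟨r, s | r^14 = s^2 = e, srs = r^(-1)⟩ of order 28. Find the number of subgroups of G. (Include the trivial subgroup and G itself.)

28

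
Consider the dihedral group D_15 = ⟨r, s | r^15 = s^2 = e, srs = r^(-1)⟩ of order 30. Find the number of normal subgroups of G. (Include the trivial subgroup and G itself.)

5

G has 28 subgroups. Checking conjugation-invariance by order — order 1: 1/1 normal; order 2: 0/15 normal; order 3: 1/1 normal; order 5: 1/1 normal; order 6: 0/5 normal; order 10: 0/3 normal; order 15: 1/1 normal; order 30: 1/1 normal.
Total normal subgroups: 5.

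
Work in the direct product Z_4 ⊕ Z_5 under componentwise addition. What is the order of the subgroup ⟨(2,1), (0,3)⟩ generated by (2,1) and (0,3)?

|⟨(2,1)⟩| = 10 and |⟨(0,3)⟩| = 5, so |H| is a multiple of lcm(10, 5) = 10 and divides |G| = 20.
Closing under the operation: H = {(0,0), (0,1), (0,2), (0,3), (0,4), (2,0), (2,1), (2,2), (2,3), (2,4)}, so |H| = 10.

10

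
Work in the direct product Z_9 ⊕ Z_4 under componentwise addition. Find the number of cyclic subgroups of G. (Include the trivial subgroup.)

9

A cyclic subgroup of order d is generated by each of its φ(d) elements of order d, so the cyclic subgroups of order d number (#elements of order d)/φ(d).
Cyclic subgroups by order — order 1: 1; order 2: 1; order 3: 1; order 4: 1; order 6: 1; order 9: 1; order 12: 1; order 18: 1; order 36: 1.
Total: 9.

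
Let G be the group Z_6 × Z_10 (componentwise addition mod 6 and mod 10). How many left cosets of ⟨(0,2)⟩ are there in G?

12

|⟨(0,2)⟩| = 5 and |G| = 60.
By Lagrange, [G : H] = |G|/|H| = 60/5 = 12.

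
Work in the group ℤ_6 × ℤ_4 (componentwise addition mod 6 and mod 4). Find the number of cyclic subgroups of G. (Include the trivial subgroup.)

12

Each element a generates a cyclic subgroup ⟨a⟩; distinct elements may generate the same one (a cyclic group of order d has φ(d) generators).
Cyclic subgroups by order — order 1: 1; order 2: 3; order 3: 1; order 4: 2; order 6: 3; order 12: 2.
Total: 12.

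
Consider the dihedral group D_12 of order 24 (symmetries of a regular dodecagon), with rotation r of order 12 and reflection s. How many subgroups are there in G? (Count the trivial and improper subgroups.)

34

|G| = 24, so by Lagrange every subgroup order divides 24. Divisors: 1, 2, 3, 4, 6, 8, 12, 24.
Subgroups by order — order 1: 1; order 2: 13; order 3: 1; order 4: 7; order 6: 5; order 8: 3; order 12: 3; order 24: 1.
Total: 1 + 13 + 1 + 7 + 5 + 3 + 3 + 1 = 34.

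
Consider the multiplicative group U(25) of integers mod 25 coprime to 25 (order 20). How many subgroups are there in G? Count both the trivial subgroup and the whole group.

6

|G| = 20, so by Lagrange every subgroup order divides 20. Divisors: 1, 2, 4, 5, 10, 20.
Subgroups by order — order 1: 1; order 2: 1; order 4: 1; order 5: 1; order 10: 1; order 20: 1.
Total: 1 + 1 + 1 + 1 + 1 + 1 = 6.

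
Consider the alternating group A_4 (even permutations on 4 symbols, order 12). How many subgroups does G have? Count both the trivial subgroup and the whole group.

|G| = 12, so by Lagrange every subgroup order divides 12. Divisors: 1, 2, 3, 4, 6, 12.
Subgroups by order — order 1: 1; order 2: 3; order 3: 4; order 4: 1; order 6: 0; order 12: 1.
Total: 1 + 3 + 4 + 1 + 0 + 1 = 10.

10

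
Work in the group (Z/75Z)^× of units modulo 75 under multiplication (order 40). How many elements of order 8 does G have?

0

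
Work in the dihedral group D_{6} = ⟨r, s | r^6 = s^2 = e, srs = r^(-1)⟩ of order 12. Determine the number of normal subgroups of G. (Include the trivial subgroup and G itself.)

7

G has 16 subgroups. Checking conjugation-invariance by order — order 1: 1/1 normal; order 2: 1/7 normal; order 3: 1/1 normal; order 4: 0/3 normal; order 6: 3/3 normal; order 12: 1/1 normal.
Total normal subgroups: 7.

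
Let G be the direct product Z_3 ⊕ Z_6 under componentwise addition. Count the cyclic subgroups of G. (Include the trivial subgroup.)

Each element a generates a cyclic subgroup ⟨a⟩; distinct elements may generate the same one (a cyclic group of order d has φ(d) generators).
Cyclic subgroups by order — order 1: 1; order 2: 1; order 3: 4; order 6: 4.
Total: 10.

10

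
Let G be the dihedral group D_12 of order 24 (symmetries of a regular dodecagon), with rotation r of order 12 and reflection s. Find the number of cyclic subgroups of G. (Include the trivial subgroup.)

18

A cyclic subgroup of order d is generated by each of its φ(d) elements of order d, so the cyclic subgroups of order d number (#elements of order d)/φ(d).
Cyclic subgroups by order — order 1: 1; order 2: 13; order 3: 1; order 4: 1; order 6: 1; order 12: 1.
Total: 18.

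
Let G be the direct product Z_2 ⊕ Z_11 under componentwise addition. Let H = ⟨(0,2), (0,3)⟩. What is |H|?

|⟨(0,2)⟩| = 11 and |⟨(0,3)⟩| = 11, so |H| is a multiple of lcm(11, 11) = 11 and divides |G| = 22.
Closing under the operation: H = {(0,0), (0,1), (0,2), (0,3), (0,4), (0,5), (0,6), (0,7), (0,8), (0,9), (0,10)}, so |H| = 11.

11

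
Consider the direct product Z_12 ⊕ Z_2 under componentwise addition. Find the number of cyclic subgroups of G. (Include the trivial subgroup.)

Each element a generates a cyclic subgroup ⟨a⟩; distinct elements may generate the same one (a cyclic group of order d has φ(d) generators).
Cyclic subgroups by order — order 1: 1; order 2: 3; order 3: 1; order 4: 2; order 6: 3; order 12: 2.
Total: 12.

12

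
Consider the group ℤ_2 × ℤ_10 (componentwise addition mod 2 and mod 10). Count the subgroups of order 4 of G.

1

|G| = 20 and 4 | 20, so subgroups of order 4 are possible by Lagrange.
The subgroups of order 4 are: {(0,0), (0,5), (1,0), (1,5)}.
So G has 1 subgroup of order 4.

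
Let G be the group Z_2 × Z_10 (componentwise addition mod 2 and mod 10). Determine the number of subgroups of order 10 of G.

|G| = 20 and 10 | 20, so subgroups of order 10 are possible by Lagrange.
The subgroups of order 10 are: {(0,0), (0,1), (0,2), (0,3), (0,4), (0,5), (0,6), (0,7), (0,8), (0,9)}; {(0,0), (0,2), (0,4), (0,6), (0,8), (1,0), (1,2), (1,4), (1,6), (1,8)}; {(0,0), (0,2), (0,4), (0,6), (0,8), (1,1), (1,3), (1,5), (1,7), (1,9)}.
So G has 3 subgroups of order 10.

3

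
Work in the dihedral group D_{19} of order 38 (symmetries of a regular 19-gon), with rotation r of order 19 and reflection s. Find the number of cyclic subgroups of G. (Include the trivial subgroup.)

21

Each element a generates a cyclic subgroup ⟨a⟩; distinct elements may generate the same one (a cyclic group of order d has φ(d) generators).
Cyclic subgroups by order — order 1: 1; order 2: 19; order 19: 1.
Total: 21.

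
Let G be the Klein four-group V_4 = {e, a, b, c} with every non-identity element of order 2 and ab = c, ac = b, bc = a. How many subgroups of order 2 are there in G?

|G| = 4 and 2 | 4, so subgroups of order 2 are possible by Lagrange.
The subgroups of order 2 are: {e, a}; {e, b}; {e, c}.
So G has 3 subgroups of order 2.

3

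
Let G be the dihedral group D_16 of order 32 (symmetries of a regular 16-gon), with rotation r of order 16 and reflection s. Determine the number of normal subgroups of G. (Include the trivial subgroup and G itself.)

8

G has 36 subgroups. Checking conjugation-invariance by order — order 1: 1/1 normal; order 2: 1/17 normal; order 4: 1/9 normal; order 8: 1/5 normal; order 16: 3/3 normal; order 32: 1/1 normal.
Total normal subgroups: 8.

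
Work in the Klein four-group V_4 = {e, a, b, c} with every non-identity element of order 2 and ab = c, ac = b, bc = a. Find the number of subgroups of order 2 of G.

3

|G| = 4 and 2 | 4, so subgroups of order 2 are possible by Lagrange.
The subgroups of order 2 are: {e, a}; {e, b}; {e, c}.
So G has 3 subgroups of order 2.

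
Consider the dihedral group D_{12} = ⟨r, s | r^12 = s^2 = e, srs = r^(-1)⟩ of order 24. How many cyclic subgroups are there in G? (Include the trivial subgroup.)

18

A cyclic subgroup of order d is generated by each of its φ(d) elements of order d, so the cyclic subgroups of order d number (#elements of order d)/φ(d).
Cyclic subgroups by order — order 1: 1; order 2: 13; order 3: 1; order 4: 1; order 6: 1; order 12: 1.
Total: 18.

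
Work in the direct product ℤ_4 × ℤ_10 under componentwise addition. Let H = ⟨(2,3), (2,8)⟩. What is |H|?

|⟨(2,3)⟩| = 10 and |⟨(2,8)⟩| = 10, so |H| is a multiple of lcm(10, 10) = 10 and divides |G| = 40.
Closing under the operation: H = {(0,0), (0,1), (0,2), (0,3), (0,4), (0,5), (0,6), (0,7), (0,8), (0,9), (2,0), (2,1), (2,2), (2,3), (2,4), (2,5), (2,6), (2,7), (2,8), (2,9)}, so |H| = 20.

20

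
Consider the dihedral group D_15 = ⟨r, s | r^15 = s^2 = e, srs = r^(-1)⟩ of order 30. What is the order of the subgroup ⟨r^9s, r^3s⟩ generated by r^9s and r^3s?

10

|⟨r^9s⟩| = 2 and |⟨r^3s⟩| = 2, so |H| is a multiple of lcm(2, 2) = 2 and divides |G| = 30.
Closing under the operation: H = {e, r^3, r^6, r^9, r^12, s, r^3s, r^6s, r^9s, r^12s}, so |H| = 10.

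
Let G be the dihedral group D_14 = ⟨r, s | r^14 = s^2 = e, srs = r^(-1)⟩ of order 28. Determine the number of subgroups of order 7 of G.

1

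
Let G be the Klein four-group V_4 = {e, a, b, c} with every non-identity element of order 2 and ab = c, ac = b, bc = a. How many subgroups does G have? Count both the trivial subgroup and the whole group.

5

|G| = 4, so by Lagrange every subgroup order divides 4. Divisors: 1, 2, 4.
Subgroups by order — order 1: 1; order 2: 3; order 4: 1.
Total: 1 + 3 + 1 = 5.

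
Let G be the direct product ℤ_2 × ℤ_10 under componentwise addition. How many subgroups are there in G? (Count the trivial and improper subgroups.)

10

|G| = 20, so by Lagrange every subgroup order divides 20. Divisors: 1, 2, 4, 5, 10, 20.
Subgroups by order — order 1: 1; order 2: 3; order 4: 1; order 5: 1; order 10: 3; order 20: 1.
Total: 1 + 3 + 1 + 1 + 3 + 1 = 10.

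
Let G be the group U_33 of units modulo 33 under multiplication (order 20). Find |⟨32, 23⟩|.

4

|⟨32⟩| = 2 and |⟨23⟩| = 2, so |H| is a multiple of lcm(2, 2) = 2 and divides |G| = 20.
Closing under the operation: H = {1, 10, 23, 32}, so |H| = 4.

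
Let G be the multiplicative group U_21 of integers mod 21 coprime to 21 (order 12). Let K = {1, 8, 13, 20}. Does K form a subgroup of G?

Yes

|K| = 4 divides |G| = 12, consistent with Lagrange.
K contains the identity, every element's inverse is in K, and K is closed under ·: it is a subgroup.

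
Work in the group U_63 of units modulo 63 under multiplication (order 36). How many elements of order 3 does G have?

The elements of order 3 are: 4, 16, 22, 25, 37, 43, 46, 58.
That's 8.

8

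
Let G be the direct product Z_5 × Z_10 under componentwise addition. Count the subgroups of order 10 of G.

6

|G| = 50 and 10 | 50, so subgroups of order 10 are possible by Lagrange.
The subgroups of order 10 are: {(0,0), (0,1), (0,2), (0,3), (0,4), (0,5), (0,6), (0,7), (0,8), (0,9)}; {(0,0), (0,5), (1,0), (1,5), (2,0), (2,5), (3,0), (3,5), (4,0), (4,5)}; {(0,0), (0,5), (1,1), (1,6), (2,2), (2,7), (3,3), (3,8), (4,4), (4,9)}; {(0,0), (0,5), (1,2), (1,7), (2,4), (2,9), (3,1), (3,6), (4,3), (4,8)}; … (6 in all).
So G has 6 subgroups of order 10.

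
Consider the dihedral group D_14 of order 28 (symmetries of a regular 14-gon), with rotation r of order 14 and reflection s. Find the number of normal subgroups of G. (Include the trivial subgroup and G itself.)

G has 28 subgroups. Checking conjugation-invariance by order — order 1: 1/1 normal; order 2: 1/15 normal; order 4: 0/7 normal; order 7: 1/1 normal; order 14: 3/3 normal; order 28: 1/1 normal.
Total normal subgroups: 7.

7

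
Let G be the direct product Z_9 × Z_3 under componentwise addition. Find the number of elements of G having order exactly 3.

8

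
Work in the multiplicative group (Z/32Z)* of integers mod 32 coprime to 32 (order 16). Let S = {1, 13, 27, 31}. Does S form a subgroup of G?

No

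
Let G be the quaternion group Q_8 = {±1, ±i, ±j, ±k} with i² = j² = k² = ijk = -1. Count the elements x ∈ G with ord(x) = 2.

1

The elements of order 2 are: -1.
That's 1.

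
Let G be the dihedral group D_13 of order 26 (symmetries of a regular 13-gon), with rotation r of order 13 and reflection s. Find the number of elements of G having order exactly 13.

12

Enumerating element orders in G gives 12 elements of order 13.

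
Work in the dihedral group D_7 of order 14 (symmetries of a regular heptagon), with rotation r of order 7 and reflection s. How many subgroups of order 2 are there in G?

|G| = 14 and 2 | 14, so subgroups of order 2 are possible by Lagrange.
The subgroups of order 2 are: {e, r^2s}; {e, r^3s}; {e, r^4s}; {e, r^5s}; … (7 in all).
So G has 7 subgroups of order 2.

7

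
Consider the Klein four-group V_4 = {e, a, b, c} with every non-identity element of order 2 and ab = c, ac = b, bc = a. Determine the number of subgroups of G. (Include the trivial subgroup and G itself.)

|G| = 4, so by Lagrange every subgroup order divides 4. Divisors: 1, 2, 4.
Subgroups by order — order 1: 1; order 2: 3; order 4: 1.
Total: 1 + 3 + 1 = 5.

5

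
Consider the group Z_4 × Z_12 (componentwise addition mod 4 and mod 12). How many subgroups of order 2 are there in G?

3

|G| = 48 and 2 | 48, so subgroups of order 2 are possible by Lagrange.
The subgroups of order 2 are: {(0,0), (0,6)}; {(0,0), (2,0)}; {(0,0), (2,6)}.
So G has 3 subgroups of order 2.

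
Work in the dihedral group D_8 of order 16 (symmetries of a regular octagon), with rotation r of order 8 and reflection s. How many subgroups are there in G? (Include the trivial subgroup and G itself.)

19

|G| = 16, so by Lagrange every subgroup order divides 16. Divisors: 1, 2, 4, 8, 16.
Subgroups by order — order 1: 1; order 2: 9; order 4: 5; order 8: 3; order 16: 1.
Total: 1 + 9 + 5 + 3 + 1 = 19.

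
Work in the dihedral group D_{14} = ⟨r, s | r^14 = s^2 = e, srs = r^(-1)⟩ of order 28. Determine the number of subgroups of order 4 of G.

7

|G| = 28 and 4 | 28, so subgroups of order 4 are possible by Lagrange.
The subgroups of order 4 are: {e, r^7, r^3s, r^10s}; {e, r^7, r^4s, r^11s}; {e, r^7, r^5s, r^12s}; {e, r^7, r^6s, r^13s}; … (7 in all).
So G has 7 subgroups of order 4.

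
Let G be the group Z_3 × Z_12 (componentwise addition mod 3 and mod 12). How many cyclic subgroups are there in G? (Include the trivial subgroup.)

Each element a generates a cyclic subgroup ⟨a⟩; distinct elements may generate the same one (a cyclic group of order d has φ(d) generators).
Cyclic subgroups by order — order 1: 1; order 2: 1; order 3: 4; order 4: 1; order 6: 4; order 12: 4.
Total: 15.

15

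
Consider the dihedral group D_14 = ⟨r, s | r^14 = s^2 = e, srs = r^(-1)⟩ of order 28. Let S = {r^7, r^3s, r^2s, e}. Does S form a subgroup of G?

No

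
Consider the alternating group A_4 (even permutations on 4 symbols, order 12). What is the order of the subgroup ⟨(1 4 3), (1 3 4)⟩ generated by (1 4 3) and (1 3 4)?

|⟨(1 4 3)⟩| = 3 and |⟨(1 3 4)⟩| = 3, so |H| is a multiple of lcm(3, 3) = 3 and divides |G| = 12.
Closing under the operation: H = {e, (1 3 4), (1 4 3)}, so |H| = 3.

3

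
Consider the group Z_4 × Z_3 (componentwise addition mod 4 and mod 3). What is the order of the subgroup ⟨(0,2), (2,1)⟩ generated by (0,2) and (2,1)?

|⟨(0,2)⟩| = 3 and |⟨(2,1)⟩| = 6, so |H| is a multiple of lcm(3, 6) = 6 and divides |G| = 12.
Closing under the operation: H = {(0,0), (0,1), (0,2), (2,0), (2,1), (2,2)}, so |H| = 6.

6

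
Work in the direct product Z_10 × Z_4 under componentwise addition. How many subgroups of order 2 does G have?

|G| = 40 and 2 | 40, so subgroups of order 2 are possible by Lagrange.
The subgroups of order 2 are: {(0,0), (0,2)}; {(0,0), (5,0)}; {(0,0), (5,2)}.
So G has 3 subgroups of order 2.

3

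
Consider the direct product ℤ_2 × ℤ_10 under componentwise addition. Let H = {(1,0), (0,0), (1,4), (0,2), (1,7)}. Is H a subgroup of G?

No

(1,7) ∈ H but its inverse (1,3) ∉ H, so H is not a subgroup.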